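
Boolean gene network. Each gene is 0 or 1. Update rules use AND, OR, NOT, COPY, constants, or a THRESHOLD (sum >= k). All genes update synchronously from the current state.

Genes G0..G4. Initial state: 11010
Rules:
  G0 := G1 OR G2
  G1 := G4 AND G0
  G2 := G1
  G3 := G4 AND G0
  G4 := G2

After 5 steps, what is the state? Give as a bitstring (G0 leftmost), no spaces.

Step 1: G0=G1|G2=1|0=1 G1=G4&G0=0&1=0 G2=G1=1 G3=G4&G0=0&1=0 G4=G2=0 -> 10100
Step 2: G0=G1|G2=0|1=1 G1=G4&G0=0&1=0 G2=G1=0 G3=G4&G0=0&1=0 G4=G2=1 -> 10001
Step 3: G0=G1|G2=0|0=0 G1=G4&G0=1&1=1 G2=G1=0 G3=G4&G0=1&1=1 G4=G2=0 -> 01010
Step 4: G0=G1|G2=1|0=1 G1=G4&G0=0&0=0 G2=G1=1 G3=G4&G0=0&0=0 G4=G2=0 -> 10100
Step 5: G0=G1|G2=0|1=1 G1=G4&G0=0&1=0 G2=G1=0 G3=G4&G0=0&1=0 G4=G2=1 -> 10001

10001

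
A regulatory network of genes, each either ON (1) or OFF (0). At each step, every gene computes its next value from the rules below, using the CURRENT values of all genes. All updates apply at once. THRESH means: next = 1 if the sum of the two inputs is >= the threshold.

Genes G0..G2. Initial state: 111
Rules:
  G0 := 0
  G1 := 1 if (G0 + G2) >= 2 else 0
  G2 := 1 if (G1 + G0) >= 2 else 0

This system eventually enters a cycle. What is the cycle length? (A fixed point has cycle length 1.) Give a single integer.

Answer: 1

Derivation:
Step 0: 111
Step 1: G0=0(const) G1=(1+1>=2)=1 G2=(1+1>=2)=1 -> 011
Step 2: G0=0(const) G1=(0+1>=2)=0 G2=(1+0>=2)=0 -> 000
Step 3: G0=0(const) G1=(0+0>=2)=0 G2=(0+0>=2)=0 -> 000
State from step 3 equals state from step 2 -> cycle length 1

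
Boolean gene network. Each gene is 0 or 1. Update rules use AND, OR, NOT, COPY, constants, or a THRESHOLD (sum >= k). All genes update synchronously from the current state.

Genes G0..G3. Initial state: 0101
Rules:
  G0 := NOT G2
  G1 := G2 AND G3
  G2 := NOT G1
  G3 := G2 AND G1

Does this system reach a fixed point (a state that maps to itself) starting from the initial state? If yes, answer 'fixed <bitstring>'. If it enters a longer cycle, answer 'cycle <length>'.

Step 0: 0101
Step 1: G0=NOT G2=NOT 0=1 G1=G2&G3=0&1=0 G2=NOT G1=NOT 1=0 G3=G2&G1=0&1=0 -> 1000
Step 2: G0=NOT G2=NOT 0=1 G1=G2&G3=0&0=0 G2=NOT G1=NOT 0=1 G3=G2&G1=0&0=0 -> 1010
Step 3: G0=NOT G2=NOT 1=0 G1=G2&G3=1&0=0 G2=NOT G1=NOT 0=1 G3=G2&G1=1&0=0 -> 0010
Step 4: G0=NOT G2=NOT 1=0 G1=G2&G3=1&0=0 G2=NOT G1=NOT 0=1 G3=G2&G1=1&0=0 -> 0010
Fixed point reached at step 3: 0010

Answer: fixed 0010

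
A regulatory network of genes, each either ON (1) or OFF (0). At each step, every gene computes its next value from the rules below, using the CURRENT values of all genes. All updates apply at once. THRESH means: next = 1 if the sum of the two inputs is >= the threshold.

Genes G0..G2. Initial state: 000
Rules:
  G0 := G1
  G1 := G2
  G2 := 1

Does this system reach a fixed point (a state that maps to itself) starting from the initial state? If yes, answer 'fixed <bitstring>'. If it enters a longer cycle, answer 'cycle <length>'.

Step 0: 000
Step 1: G0=G1=0 G1=G2=0 G2=1(const) -> 001
Step 2: G0=G1=0 G1=G2=1 G2=1(const) -> 011
Step 3: G0=G1=1 G1=G2=1 G2=1(const) -> 111
Step 4: G0=G1=1 G1=G2=1 G2=1(const) -> 111
Fixed point reached at step 3: 111

Answer: fixed 111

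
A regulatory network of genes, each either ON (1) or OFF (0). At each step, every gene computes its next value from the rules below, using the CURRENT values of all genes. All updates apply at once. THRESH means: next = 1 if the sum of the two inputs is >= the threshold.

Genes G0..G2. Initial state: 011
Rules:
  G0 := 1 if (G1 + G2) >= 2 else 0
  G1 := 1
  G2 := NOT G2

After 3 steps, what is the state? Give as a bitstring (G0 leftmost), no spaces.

Step 1: G0=(1+1>=2)=1 G1=1(const) G2=NOT G2=NOT 1=0 -> 110
Step 2: G0=(1+0>=2)=0 G1=1(const) G2=NOT G2=NOT 0=1 -> 011
Step 3: G0=(1+1>=2)=1 G1=1(const) G2=NOT G2=NOT 1=0 -> 110

110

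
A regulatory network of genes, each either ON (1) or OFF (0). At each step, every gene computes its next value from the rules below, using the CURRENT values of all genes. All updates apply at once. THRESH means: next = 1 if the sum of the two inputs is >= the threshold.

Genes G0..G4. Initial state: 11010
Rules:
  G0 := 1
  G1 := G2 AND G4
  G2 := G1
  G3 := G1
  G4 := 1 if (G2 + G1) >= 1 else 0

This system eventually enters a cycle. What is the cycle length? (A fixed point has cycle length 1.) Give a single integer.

Answer: 2

Derivation:
Step 0: 11010
Step 1: G0=1(const) G1=G2&G4=0&0=0 G2=G1=1 G3=G1=1 G4=(0+1>=1)=1 -> 10111
Step 2: G0=1(const) G1=G2&G4=1&1=1 G2=G1=0 G3=G1=0 G4=(1+0>=1)=1 -> 11001
Step 3: G0=1(const) G1=G2&G4=0&1=0 G2=G1=1 G3=G1=1 G4=(0+1>=1)=1 -> 10111
State from step 3 equals state from step 1 -> cycle length 2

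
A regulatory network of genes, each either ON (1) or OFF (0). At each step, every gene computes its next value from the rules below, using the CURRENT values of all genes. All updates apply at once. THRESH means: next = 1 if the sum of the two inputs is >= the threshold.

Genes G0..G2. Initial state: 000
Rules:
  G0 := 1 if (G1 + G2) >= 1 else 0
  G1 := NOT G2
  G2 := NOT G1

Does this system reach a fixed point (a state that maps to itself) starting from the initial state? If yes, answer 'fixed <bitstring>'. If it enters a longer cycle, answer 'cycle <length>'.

Step 0: 000
Step 1: G0=(0+0>=1)=0 G1=NOT G2=NOT 0=1 G2=NOT G1=NOT 0=1 -> 011
Step 2: G0=(1+1>=1)=1 G1=NOT G2=NOT 1=0 G2=NOT G1=NOT 1=0 -> 100
Step 3: G0=(0+0>=1)=0 G1=NOT G2=NOT 0=1 G2=NOT G1=NOT 0=1 -> 011
Cycle of length 2 starting at step 1 -> no fixed point

Answer: cycle 2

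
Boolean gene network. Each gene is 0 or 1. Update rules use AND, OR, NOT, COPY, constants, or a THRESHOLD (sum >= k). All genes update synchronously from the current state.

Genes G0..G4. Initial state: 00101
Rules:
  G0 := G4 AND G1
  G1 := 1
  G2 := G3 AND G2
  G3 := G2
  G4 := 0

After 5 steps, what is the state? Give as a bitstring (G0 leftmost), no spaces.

Step 1: G0=G4&G1=1&0=0 G1=1(const) G2=G3&G2=0&1=0 G3=G2=1 G4=0(const) -> 01010
Step 2: G0=G4&G1=0&1=0 G1=1(const) G2=G3&G2=1&0=0 G3=G2=0 G4=0(const) -> 01000
Step 3: G0=G4&G1=0&1=0 G1=1(const) G2=G3&G2=0&0=0 G3=G2=0 G4=0(const) -> 01000
Step 4: G0=G4&G1=0&1=0 G1=1(const) G2=G3&G2=0&0=0 G3=G2=0 G4=0(const) -> 01000
Step 5: G0=G4&G1=0&1=0 G1=1(const) G2=G3&G2=0&0=0 G3=G2=0 G4=0(const) -> 01000

01000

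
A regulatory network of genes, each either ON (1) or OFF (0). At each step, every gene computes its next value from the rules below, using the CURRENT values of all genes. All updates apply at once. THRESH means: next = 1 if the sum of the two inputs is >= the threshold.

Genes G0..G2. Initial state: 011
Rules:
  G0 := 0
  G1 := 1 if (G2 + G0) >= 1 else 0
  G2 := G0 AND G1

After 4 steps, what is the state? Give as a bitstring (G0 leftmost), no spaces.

Step 1: G0=0(const) G1=(1+0>=1)=1 G2=G0&G1=0&1=0 -> 010
Step 2: G0=0(const) G1=(0+0>=1)=0 G2=G0&G1=0&1=0 -> 000
Step 3: G0=0(const) G1=(0+0>=1)=0 G2=G0&G1=0&0=0 -> 000
Step 4: G0=0(const) G1=(0+0>=1)=0 G2=G0&G1=0&0=0 -> 000

000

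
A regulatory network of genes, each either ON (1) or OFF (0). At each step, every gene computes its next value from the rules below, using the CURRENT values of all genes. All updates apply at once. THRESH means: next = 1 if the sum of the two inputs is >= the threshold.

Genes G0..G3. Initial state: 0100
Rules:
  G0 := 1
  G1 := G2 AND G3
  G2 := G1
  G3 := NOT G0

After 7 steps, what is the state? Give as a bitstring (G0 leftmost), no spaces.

Step 1: G0=1(const) G1=G2&G3=0&0=0 G2=G1=1 G3=NOT G0=NOT 0=1 -> 1011
Step 2: G0=1(const) G1=G2&G3=1&1=1 G2=G1=0 G3=NOT G0=NOT 1=0 -> 1100
Step 3: G0=1(const) G1=G2&G3=0&0=0 G2=G1=1 G3=NOT G0=NOT 1=0 -> 1010
Step 4: G0=1(const) G1=G2&G3=1&0=0 G2=G1=0 G3=NOT G0=NOT 1=0 -> 1000
Step 5: G0=1(const) G1=G2&G3=0&0=0 G2=G1=0 G3=NOT G0=NOT 1=0 -> 1000
Step 6: G0=1(const) G1=G2&G3=0&0=0 G2=G1=0 G3=NOT G0=NOT 1=0 -> 1000
Step 7: G0=1(const) G1=G2&G3=0&0=0 G2=G1=0 G3=NOT G0=NOT 1=0 -> 1000

1000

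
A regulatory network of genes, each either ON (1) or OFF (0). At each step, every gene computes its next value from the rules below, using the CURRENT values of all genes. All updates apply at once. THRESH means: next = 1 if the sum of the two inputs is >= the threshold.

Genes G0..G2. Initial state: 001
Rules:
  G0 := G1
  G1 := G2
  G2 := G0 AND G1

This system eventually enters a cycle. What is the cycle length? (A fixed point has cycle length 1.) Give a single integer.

Answer: 1

Derivation:
Step 0: 001
Step 1: G0=G1=0 G1=G2=1 G2=G0&G1=0&0=0 -> 010
Step 2: G0=G1=1 G1=G2=0 G2=G0&G1=0&1=0 -> 100
Step 3: G0=G1=0 G1=G2=0 G2=G0&G1=1&0=0 -> 000
Step 4: G0=G1=0 G1=G2=0 G2=G0&G1=0&0=0 -> 000
State from step 4 equals state from step 3 -> cycle length 1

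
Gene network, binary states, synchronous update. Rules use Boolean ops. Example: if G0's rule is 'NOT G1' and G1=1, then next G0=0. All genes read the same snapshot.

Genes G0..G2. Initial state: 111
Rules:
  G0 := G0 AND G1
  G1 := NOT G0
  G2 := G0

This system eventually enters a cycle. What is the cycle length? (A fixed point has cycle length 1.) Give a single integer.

Step 0: 111
Step 1: G0=G0&G1=1&1=1 G1=NOT G0=NOT 1=0 G2=G0=1 -> 101
Step 2: G0=G0&G1=1&0=0 G1=NOT G0=NOT 1=0 G2=G0=1 -> 001
Step 3: G0=G0&G1=0&0=0 G1=NOT G0=NOT 0=1 G2=G0=0 -> 010
Step 4: G0=G0&G1=0&1=0 G1=NOT G0=NOT 0=1 G2=G0=0 -> 010
State from step 4 equals state from step 3 -> cycle length 1

Answer: 1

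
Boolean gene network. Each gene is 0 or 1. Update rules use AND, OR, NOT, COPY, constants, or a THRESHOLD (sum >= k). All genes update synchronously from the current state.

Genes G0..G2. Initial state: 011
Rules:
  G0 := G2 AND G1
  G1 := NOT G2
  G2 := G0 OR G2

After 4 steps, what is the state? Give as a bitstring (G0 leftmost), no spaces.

Step 1: G0=G2&G1=1&1=1 G1=NOT G2=NOT 1=0 G2=G0|G2=0|1=1 -> 101
Step 2: G0=G2&G1=1&0=0 G1=NOT G2=NOT 1=0 G2=G0|G2=1|1=1 -> 001
Step 3: G0=G2&G1=1&0=0 G1=NOT G2=NOT 1=0 G2=G0|G2=0|1=1 -> 001
Step 4: G0=G2&G1=1&0=0 G1=NOT G2=NOT 1=0 G2=G0|G2=0|1=1 -> 001

001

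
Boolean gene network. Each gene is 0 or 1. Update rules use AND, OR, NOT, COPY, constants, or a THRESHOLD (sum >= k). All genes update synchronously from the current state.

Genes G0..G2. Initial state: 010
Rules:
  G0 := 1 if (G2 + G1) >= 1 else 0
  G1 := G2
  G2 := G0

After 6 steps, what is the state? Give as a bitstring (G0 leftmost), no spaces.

Step 1: G0=(0+1>=1)=1 G1=G2=0 G2=G0=0 -> 100
Step 2: G0=(0+0>=1)=0 G1=G2=0 G2=G0=1 -> 001
Step 3: G0=(1+0>=1)=1 G1=G2=1 G2=G0=0 -> 110
Step 4: G0=(0+1>=1)=1 G1=G2=0 G2=G0=1 -> 101
Step 5: G0=(1+0>=1)=1 G1=G2=1 G2=G0=1 -> 111
Step 6: G0=(1+1>=1)=1 G1=G2=1 G2=G0=1 -> 111

111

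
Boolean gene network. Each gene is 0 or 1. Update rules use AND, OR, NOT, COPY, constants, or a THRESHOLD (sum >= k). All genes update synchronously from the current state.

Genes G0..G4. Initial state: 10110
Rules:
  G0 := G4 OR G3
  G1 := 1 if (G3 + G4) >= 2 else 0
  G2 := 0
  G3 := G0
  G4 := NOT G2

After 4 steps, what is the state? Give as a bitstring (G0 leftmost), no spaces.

Step 1: G0=G4|G3=0|1=1 G1=(1+0>=2)=0 G2=0(const) G3=G0=1 G4=NOT G2=NOT 1=0 -> 10010
Step 2: G0=G4|G3=0|1=1 G1=(1+0>=2)=0 G2=0(const) G3=G0=1 G4=NOT G2=NOT 0=1 -> 10011
Step 3: G0=G4|G3=1|1=1 G1=(1+1>=2)=1 G2=0(const) G3=G0=1 G4=NOT G2=NOT 0=1 -> 11011
Step 4: G0=G4|G3=1|1=1 G1=(1+1>=2)=1 G2=0(const) G3=G0=1 G4=NOT G2=NOT 0=1 -> 11011

11011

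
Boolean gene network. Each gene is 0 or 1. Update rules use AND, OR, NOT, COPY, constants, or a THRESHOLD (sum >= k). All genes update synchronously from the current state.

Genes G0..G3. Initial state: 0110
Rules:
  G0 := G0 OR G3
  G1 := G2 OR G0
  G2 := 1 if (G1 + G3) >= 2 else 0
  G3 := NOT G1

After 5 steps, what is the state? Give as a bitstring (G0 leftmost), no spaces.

Step 1: G0=G0|G3=0|0=0 G1=G2|G0=1|0=1 G2=(1+0>=2)=0 G3=NOT G1=NOT 1=0 -> 0100
Step 2: G0=G0|G3=0|0=0 G1=G2|G0=0|0=0 G2=(1+0>=2)=0 G3=NOT G1=NOT 1=0 -> 0000
Step 3: G0=G0|G3=0|0=0 G1=G2|G0=0|0=0 G2=(0+0>=2)=0 G3=NOT G1=NOT 0=1 -> 0001
Step 4: G0=G0|G3=0|1=1 G1=G2|G0=0|0=0 G2=(0+1>=2)=0 G3=NOT G1=NOT 0=1 -> 1001
Step 5: G0=G0|G3=1|1=1 G1=G2|G0=0|1=1 G2=(0+1>=2)=0 G3=NOT G1=NOT 0=1 -> 1101

1101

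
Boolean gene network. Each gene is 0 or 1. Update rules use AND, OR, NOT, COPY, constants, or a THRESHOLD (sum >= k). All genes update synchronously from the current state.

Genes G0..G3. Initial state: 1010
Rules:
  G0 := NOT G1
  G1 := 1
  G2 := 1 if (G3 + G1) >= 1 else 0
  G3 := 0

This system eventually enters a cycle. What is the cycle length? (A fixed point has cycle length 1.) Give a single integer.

Step 0: 1010
Step 1: G0=NOT G1=NOT 0=1 G1=1(const) G2=(0+0>=1)=0 G3=0(const) -> 1100
Step 2: G0=NOT G1=NOT 1=0 G1=1(const) G2=(0+1>=1)=1 G3=0(const) -> 0110
Step 3: G0=NOT G1=NOT 1=0 G1=1(const) G2=(0+1>=1)=1 G3=0(const) -> 0110
State from step 3 equals state from step 2 -> cycle length 1

Answer: 1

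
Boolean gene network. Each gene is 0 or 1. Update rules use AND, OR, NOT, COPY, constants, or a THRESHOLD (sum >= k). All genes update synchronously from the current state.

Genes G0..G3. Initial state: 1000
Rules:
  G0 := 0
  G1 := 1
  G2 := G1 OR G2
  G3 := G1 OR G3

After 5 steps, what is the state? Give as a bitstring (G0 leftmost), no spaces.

Step 1: G0=0(const) G1=1(const) G2=G1|G2=0|0=0 G3=G1|G3=0|0=0 -> 0100
Step 2: G0=0(const) G1=1(const) G2=G1|G2=1|0=1 G3=G1|G3=1|0=1 -> 0111
Step 3: G0=0(const) G1=1(const) G2=G1|G2=1|1=1 G3=G1|G3=1|1=1 -> 0111
Step 4: G0=0(const) G1=1(const) G2=G1|G2=1|1=1 G3=G1|G3=1|1=1 -> 0111
Step 5: G0=0(const) G1=1(const) G2=G1|G2=1|1=1 G3=G1|G3=1|1=1 -> 0111

0111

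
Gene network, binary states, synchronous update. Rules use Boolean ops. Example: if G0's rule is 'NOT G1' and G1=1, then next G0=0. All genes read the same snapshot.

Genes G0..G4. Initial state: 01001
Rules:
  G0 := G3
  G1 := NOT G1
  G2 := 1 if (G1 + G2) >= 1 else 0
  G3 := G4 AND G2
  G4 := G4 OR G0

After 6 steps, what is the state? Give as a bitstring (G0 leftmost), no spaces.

Step 1: G0=G3=0 G1=NOT G1=NOT 1=0 G2=(1+0>=1)=1 G3=G4&G2=1&0=0 G4=G4|G0=1|0=1 -> 00101
Step 2: G0=G3=0 G1=NOT G1=NOT 0=1 G2=(0+1>=1)=1 G3=G4&G2=1&1=1 G4=G4|G0=1|0=1 -> 01111
Step 3: G0=G3=1 G1=NOT G1=NOT 1=0 G2=(1+1>=1)=1 G3=G4&G2=1&1=1 G4=G4|G0=1|0=1 -> 10111
Step 4: G0=G3=1 G1=NOT G1=NOT 0=1 G2=(0+1>=1)=1 G3=G4&G2=1&1=1 G4=G4|G0=1|1=1 -> 11111
Step 5: G0=G3=1 G1=NOT G1=NOT 1=0 G2=(1+1>=1)=1 G3=G4&G2=1&1=1 G4=G4|G0=1|1=1 -> 10111
Step 6: G0=G3=1 G1=NOT G1=NOT 0=1 G2=(0+1>=1)=1 G3=G4&G2=1&1=1 G4=G4|G0=1|1=1 -> 11111

11111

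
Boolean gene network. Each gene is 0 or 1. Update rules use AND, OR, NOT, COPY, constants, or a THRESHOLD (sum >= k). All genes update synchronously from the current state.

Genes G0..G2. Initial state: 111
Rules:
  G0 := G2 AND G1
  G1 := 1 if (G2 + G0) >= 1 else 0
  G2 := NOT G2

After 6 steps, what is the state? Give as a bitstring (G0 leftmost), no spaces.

Step 1: G0=G2&G1=1&1=1 G1=(1+1>=1)=1 G2=NOT G2=NOT 1=0 -> 110
Step 2: G0=G2&G1=0&1=0 G1=(0+1>=1)=1 G2=NOT G2=NOT 0=1 -> 011
Step 3: G0=G2&G1=1&1=1 G1=(1+0>=1)=1 G2=NOT G2=NOT 1=0 -> 110
Step 4: G0=G2&G1=0&1=0 G1=(0+1>=1)=1 G2=NOT G2=NOT 0=1 -> 011
Step 5: G0=G2&G1=1&1=1 G1=(1+0>=1)=1 G2=NOT G2=NOT 1=0 -> 110
Step 6: G0=G2&G1=0&1=0 G1=(0+1>=1)=1 G2=NOT G2=NOT 0=1 -> 011

011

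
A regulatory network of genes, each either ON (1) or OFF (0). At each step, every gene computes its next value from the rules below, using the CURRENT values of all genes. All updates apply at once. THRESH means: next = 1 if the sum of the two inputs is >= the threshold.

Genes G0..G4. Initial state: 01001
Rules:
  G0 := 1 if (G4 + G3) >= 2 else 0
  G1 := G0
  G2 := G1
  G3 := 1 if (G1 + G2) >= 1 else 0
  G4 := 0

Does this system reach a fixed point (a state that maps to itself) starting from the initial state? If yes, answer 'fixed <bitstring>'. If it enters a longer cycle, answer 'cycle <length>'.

Step 0: 01001
Step 1: G0=(1+0>=2)=0 G1=G0=0 G2=G1=1 G3=(1+0>=1)=1 G4=0(const) -> 00110
Step 2: G0=(0+1>=2)=0 G1=G0=0 G2=G1=0 G3=(0+1>=1)=1 G4=0(const) -> 00010
Step 3: G0=(0+1>=2)=0 G1=G0=0 G2=G1=0 G3=(0+0>=1)=0 G4=0(const) -> 00000
Step 4: G0=(0+0>=2)=0 G1=G0=0 G2=G1=0 G3=(0+0>=1)=0 G4=0(const) -> 00000
Fixed point reached at step 3: 00000

Answer: fixed 00000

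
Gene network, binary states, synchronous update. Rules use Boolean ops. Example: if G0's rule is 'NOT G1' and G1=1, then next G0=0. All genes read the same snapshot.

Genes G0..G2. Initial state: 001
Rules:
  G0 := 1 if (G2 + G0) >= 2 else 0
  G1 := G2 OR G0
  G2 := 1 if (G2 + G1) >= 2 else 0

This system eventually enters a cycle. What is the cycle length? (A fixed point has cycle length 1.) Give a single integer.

Step 0: 001
Step 1: G0=(1+0>=2)=0 G1=G2|G0=1|0=1 G2=(1+0>=2)=0 -> 010
Step 2: G0=(0+0>=2)=0 G1=G2|G0=0|0=0 G2=(0+1>=2)=0 -> 000
Step 3: G0=(0+0>=2)=0 G1=G2|G0=0|0=0 G2=(0+0>=2)=0 -> 000
State from step 3 equals state from step 2 -> cycle length 1

Answer: 1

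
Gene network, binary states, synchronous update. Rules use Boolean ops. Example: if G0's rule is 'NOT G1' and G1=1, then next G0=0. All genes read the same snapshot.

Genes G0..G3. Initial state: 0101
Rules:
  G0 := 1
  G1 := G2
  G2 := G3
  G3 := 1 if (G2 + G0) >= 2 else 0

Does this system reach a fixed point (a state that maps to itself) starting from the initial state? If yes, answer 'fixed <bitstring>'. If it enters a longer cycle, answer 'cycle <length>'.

Step 0: 0101
Step 1: G0=1(const) G1=G2=0 G2=G3=1 G3=(0+0>=2)=0 -> 1010
Step 2: G0=1(const) G1=G2=1 G2=G3=0 G3=(1+1>=2)=1 -> 1101
Step 3: G0=1(const) G1=G2=0 G2=G3=1 G3=(0+1>=2)=0 -> 1010
Cycle of length 2 starting at step 1 -> no fixed point

Answer: cycle 2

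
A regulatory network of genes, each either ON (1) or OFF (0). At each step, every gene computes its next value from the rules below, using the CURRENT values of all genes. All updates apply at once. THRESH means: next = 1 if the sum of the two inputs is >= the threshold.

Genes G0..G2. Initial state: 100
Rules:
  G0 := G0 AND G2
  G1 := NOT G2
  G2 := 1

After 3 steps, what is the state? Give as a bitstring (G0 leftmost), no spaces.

Step 1: G0=G0&G2=1&0=0 G1=NOT G2=NOT 0=1 G2=1(const) -> 011
Step 2: G0=G0&G2=0&1=0 G1=NOT G2=NOT 1=0 G2=1(const) -> 001
Step 3: G0=G0&G2=0&1=0 G1=NOT G2=NOT 1=0 G2=1(const) -> 001

001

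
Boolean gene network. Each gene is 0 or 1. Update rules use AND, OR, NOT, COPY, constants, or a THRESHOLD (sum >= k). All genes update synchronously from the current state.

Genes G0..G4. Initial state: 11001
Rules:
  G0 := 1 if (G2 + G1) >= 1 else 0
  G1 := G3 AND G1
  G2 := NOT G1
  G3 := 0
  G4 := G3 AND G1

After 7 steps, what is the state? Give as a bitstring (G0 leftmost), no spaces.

Step 1: G0=(0+1>=1)=1 G1=G3&G1=0&1=0 G2=NOT G1=NOT 1=0 G3=0(const) G4=G3&G1=0&1=0 -> 10000
Step 2: G0=(0+0>=1)=0 G1=G3&G1=0&0=0 G2=NOT G1=NOT 0=1 G3=0(const) G4=G3&G1=0&0=0 -> 00100
Step 3: G0=(1+0>=1)=1 G1=G3&G1=0&0=0 G2=NOT G1=NOT 0=1 G3=0(const) G4=G3&G1=0&0=0 -> 10100
Step 4: G0=(1+0>=1)=1 G1=G3&G1=0&0=0 G2=NOT G1=NOT 0=1 G3=0(const) G4=G3&G1=0&0=0 -> 10100
Step 5: G0=(1+0>=1)=1 G1=G3&G1=0&0=0 G2=NOT G1=NOT 0=1 G3=0(const) G4=G3&G1=0&0=0 -> 10100
Step 6: G0=(1+0>=1)=1 G1=G3&G1=0&0=0 G2=NOT G1=NOT 0=1 G3=0(const) G4=G3&G1=0&0=0 -> 10100
Step 7: G0=(1+0>=1)=1 G1=G3&G1=0&0=0 G2=NOT G1=NOT 0=1 G3=0(const) G4=G3&G1=0&0=0 -> 10100

10100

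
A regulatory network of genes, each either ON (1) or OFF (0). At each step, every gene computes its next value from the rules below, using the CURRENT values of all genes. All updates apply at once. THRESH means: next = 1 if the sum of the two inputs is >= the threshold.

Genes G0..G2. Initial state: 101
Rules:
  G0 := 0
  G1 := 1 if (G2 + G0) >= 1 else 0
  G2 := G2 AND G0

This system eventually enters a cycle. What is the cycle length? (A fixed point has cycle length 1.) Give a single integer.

Answer: 1

Derivation:
Step 0: 101
Step 1: G0=0(const) G1=(1+1>=1)=1 G2=G2&G0=1&1=1 -> 011
Step 2: G0=0(const) G1=(1+0>=1)=1 G2=G2&G0=1&0=0 -> 010
Step 3: G0=0(const) G1=(0+0>=1)=0 G2=G2&G0=0&0=0 -> 000
Step 4: G0=0(const) G1=(0+0>=1)=0 G2=G2&G0=0&0=0 -> 000
State from step 4 equals state from step 3 -> cycle length 1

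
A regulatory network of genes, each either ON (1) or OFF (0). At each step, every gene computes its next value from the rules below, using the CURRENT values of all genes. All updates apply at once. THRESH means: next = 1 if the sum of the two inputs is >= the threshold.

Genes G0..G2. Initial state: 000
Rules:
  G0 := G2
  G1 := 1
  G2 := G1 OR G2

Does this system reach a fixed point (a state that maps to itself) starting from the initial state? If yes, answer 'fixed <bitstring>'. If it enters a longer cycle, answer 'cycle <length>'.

Step 0: 000
Step 1: G0=G2=0 G1=1(const) G2=G1|G2=0|0=0 -> 010
Step 2: G0=G2=0 G1=1(const) G2=G1|G2=1|0=1 -> 011
Step 3: G0=G2=1 G1=1(const) G2=G1|G2=1|1=1 -> 111
Step 4: G0=G2=1 G1=1(const) G2=G1|G2=1|1=1 -> 111
Fixed point reached at step 3: 111

Answer: fixed 111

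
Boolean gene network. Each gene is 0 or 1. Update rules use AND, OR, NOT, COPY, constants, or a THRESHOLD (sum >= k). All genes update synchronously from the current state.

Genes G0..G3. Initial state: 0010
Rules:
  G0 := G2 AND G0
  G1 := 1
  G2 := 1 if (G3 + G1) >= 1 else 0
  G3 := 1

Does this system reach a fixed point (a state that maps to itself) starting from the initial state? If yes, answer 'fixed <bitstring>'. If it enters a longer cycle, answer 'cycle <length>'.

Step 0: 0010
Step 1: G0=G2&G0=1&0=0 G1=1(const) G2=(0+0>=1)=0 G3=1(const) -> 0101
Step 2: G0=G2&G0=0&0=0 G1=1(const) G2=(1+1>=1)=1 G3=1(const) -> 0111
Step 3: G0=G2&G0=1&0=0 G1=1(const) G2=(1+1>=1)=1 G3=1(const) -> 0111
Fixed point reached at step 2: 0111

Answer: fixed 0111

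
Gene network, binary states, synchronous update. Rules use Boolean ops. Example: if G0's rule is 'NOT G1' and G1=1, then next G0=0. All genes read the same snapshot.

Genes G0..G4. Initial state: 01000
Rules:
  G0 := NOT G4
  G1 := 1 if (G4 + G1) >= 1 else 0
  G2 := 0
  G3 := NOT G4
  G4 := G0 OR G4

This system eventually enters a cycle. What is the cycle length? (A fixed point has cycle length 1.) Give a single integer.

Step 0: 01000
Step 1: G0=NOT G4=NOT 0=1 G1=(0+1>=1)=1 G2=0(const) G3=NOT G4=NOT 0=1 G4=G0|G4=0|0=0 -> 11010
Step 2: G0=NOT G4=NOT 0=1 G1=(0+1>=1)=1 G2=0(const) G3=NOT G4=NOT 0=1 G4=G0|G4=1|0=1 -> 11011
Step 3: G0=NOT G4=NOT 1=0 G1=(1+1>=1)=1 G2=0(const) G3=NOT G4=NOT 1=0 G4=G0|G4=1|1=1 -> 01001
Step 4: G0=NOT G4=NOT 1=0 G1=(1+1>=1)=1 G2=0(const) G3=NOT G4=NOT 1=0 G4=G0|G4=0|1=1 -> 01001
State from step 4 equals state from step 3 -> cycle length 1

Answer: 1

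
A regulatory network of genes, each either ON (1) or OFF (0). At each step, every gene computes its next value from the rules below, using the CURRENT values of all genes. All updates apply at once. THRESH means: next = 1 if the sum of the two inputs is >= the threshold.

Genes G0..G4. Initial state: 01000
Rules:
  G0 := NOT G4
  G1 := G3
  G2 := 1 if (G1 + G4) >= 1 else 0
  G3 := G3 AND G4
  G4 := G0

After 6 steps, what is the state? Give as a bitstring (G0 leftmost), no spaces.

Step 1: G0=NOT G4=NOT 0=1 G1=G3=0 G2=(1+0>=1)=1 G3=G3&G4=0&0=0 G4=G0=0 -> 10100
Step 2: G0=NOT G4=NOT 0=1 G1=G3=0 G2=(0+0>=1)=0 G3=G3&G4=0&0=0 G4=G0=1 -> 10001
Step 3: G0=NOT G4=NOT 1=0 G1=G3=0 G2=(0+1>=1)=1 G3=G3&G4=0&1=0 G4=G0=1 -> 00101
Step 4: G0=NOT G4=NOT 1=0 G1=G3=0 G2=(0+1>=1)=1 G3=G3&G4=0&1=0 G4=G0=0 -> 00100
Step 5: G0=NOT G4=NOT 0=1 G1=G3=0 G2=(0+0>=1)=0 G3=G3&G4=0&0=0 G4=G0=0 -> 10000
Step 6: G0=NOT G4=NOT 0=1 G1=G3=0 G2=(0+0>=1)=0 G3=G3&G4=0&0=0 G4=G0=1 -> 10001

10001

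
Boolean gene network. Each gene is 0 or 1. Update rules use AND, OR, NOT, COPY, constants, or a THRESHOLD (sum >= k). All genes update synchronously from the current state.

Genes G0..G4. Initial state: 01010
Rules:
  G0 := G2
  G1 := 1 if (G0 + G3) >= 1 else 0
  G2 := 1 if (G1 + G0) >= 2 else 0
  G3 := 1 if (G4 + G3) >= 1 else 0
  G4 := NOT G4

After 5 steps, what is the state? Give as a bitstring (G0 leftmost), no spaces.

Step 1: G0=G2=0 G1=(0+1>=1)=1 G2=(1+0>=2)=0 G3=(0+1>=1)=1 G4=NOT G4=NOT 0=1 -> 01011
Step 2: G0=G2=0 G1=(0+1>=1)=1 G2=(1+0>=2)=0 G3=(1+1>=1)=1 G4=NOT G4=NOT 1=0 -> 01010
Step 3: G0=G2=0 G1=(0+1>=1)=1 G2=(1+0>=2)=0 G3=(0+1>=1)=1 G4=NOT G4=NOT 0=1 -> 01011
Step 4: G0=G2=0 G1=(0+1>=1)=1 G2=(1+0>=2)=0 G3=(1+1>=1)=1 G4=NOT G4=NOT 1=0 -> 01010
Step 5: G0=G2=0 G1=(0+1>=1)=1 G2=(1+0>=2)=0 G3=(0+1>=1)=1 G4=NOT G4=NOT 0=1 -> 01011

01011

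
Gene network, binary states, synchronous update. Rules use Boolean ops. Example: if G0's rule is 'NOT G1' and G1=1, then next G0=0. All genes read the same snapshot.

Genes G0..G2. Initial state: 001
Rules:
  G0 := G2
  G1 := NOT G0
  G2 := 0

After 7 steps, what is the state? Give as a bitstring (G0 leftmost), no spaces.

Step 1: G0=G2=1 G1=NOT G0=NOT 0=1 G2=0(const) -> 110
Step 2: G0=G2=0 G1=NOT G0=NOT 1=0 G2=0(const) -> 000
Step 3: G0=G2=0 G1=NOT G0=NOT 0=1 G2=0(const) -> 010
Step 4: G0=G2=0 G1=NOT G0=NOT 0=1 G2=0(const) -> 010
Step 5: G0=G2=0 G1=NOT G0=NOT 0=1 G2=0(const) -> 010
Step 6: G0=G2=0 G1=NOT G0=NOT 0=1 G2=0(const) -> 010
Step 7: G0=G2=0 G1=NOT G0=NOT 0=1 G2=0(const) -> 010

010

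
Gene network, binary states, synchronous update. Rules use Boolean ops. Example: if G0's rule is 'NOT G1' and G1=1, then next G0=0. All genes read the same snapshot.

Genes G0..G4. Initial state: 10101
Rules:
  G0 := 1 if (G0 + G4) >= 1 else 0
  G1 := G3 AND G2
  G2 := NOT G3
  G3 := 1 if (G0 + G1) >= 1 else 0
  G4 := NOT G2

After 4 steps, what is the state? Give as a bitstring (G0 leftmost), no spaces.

Step 1: G0=(1+1>=1)=1 G1=G3&G2=0&1=0 G2=NOT G3=NOT 0=1 G3=(1+0>=1)=1 G4=NOT G2=NOT 1=0 -> 10110
Step 2: G0=(1+0>=1)=1 G1=G3&G2=1&1=1 G2=NOT G3=NOT 1=0 G3=(1+0>=1)=1 G4=NOT G2=NOT 1=0 -> 11010
Step 3: G0=(1+0>=1)=1 G1=G3&G2=1&0=0 G2=NOT G3=NOT 1=0 G3=(1+1>=1)=1 G4=NOT G2=NOT 0=1 -> 10011
Step 4: G0=(1+1>=1)=1 G1=G3&G2=1&0=0 G2=NOT G3=NOT 1=0 G3=(1+0>=1)=1 G4=NOT G2=NOT 0=1 -> 10011

10011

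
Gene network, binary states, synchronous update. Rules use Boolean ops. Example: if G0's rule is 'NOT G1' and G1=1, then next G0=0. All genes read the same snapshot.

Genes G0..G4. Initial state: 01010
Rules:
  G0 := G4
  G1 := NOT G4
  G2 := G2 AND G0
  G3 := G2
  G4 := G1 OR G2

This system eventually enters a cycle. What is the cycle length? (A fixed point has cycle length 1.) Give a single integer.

Answer: 4

Derivation:
Step 0: 01010
Step 1: G0=G4=0 G1=NOT G4=NOT 0=1 G2=G2&G0=0&0=0 G3=G2=0 G4=G1|G2=1|0=1 -> 01001
Step 2: G0=G4=1 G1=NOT G4=NOT 1=0 G2=G2&G0=0&0=0 G3=G2=0 G4=G1|G2=1|0=1 -> 10001
Step 3: G0=G4=1 G1=NOT G4=NOT 1=0 G2=G2&G0=0&1=0 G3=G2=0 G4=G1|G2=0|0=0 -> 10000
Step 4: G0=G4=0 G1=NOT G4=NOT 0=1 G2=G2&G0=0&1=0 G3=G2=0 G4=G1|G2=0|0=0 -> 01000
Step 5: G0=G4=0 G1=NOT G4=NOT 0=1 G2=G2&G0=0&0=0 G3=G2=0 G4=G1|G2=1|0=1 -> 01001
State from step 5 equals state from step 1 -> cycle length 4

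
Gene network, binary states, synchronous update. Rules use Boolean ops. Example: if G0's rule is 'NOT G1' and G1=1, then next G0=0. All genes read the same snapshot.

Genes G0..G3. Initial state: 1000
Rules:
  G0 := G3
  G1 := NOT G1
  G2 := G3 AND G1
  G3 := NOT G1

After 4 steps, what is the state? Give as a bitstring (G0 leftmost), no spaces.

Step 1: G0=G3=0 G1=NOT G1=NOT 0=1 G2=G3&G1=0&0=0 G3=NOT G1=NOT 0=1 -> 0101
Step 2: G0=G3=1 G1=NOT G1=NOT 1=0 G2=G3&G1=1&1=1 G3=NOT G1=NOT 1=0 -> 1010
Step 3: G0=G3=0 G1=NOT G1=NOT 0=1 G2=G3&G1=0&0=0 G3=NOT G1=NOT 0=1 -> 0101
Step 4: G0=G3=1 G1=NOT G1=NOT 1=0 G2=G3&G1=1&1=1 G3=NOT G1=NOT 1=0 -> 1010

1010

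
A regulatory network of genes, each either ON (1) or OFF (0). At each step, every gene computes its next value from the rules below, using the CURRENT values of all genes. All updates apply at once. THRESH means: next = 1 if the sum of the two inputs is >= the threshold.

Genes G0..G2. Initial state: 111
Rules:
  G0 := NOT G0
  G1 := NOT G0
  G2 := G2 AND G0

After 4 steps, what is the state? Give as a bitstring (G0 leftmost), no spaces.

Step 1: G0=NOT G0=NOT 1=0 G1=NOT G0=NOT 1=0 G2=G2&G0=1&1=1 -> 001
Step 2: G0=NOT G0=NOT 0=1 G1=NOT G0=NOT 0=1 G2=G2&G0=1&0=0 -> 110
Step 3: G0=NOT G0=NOT 1=0 G1=NOT G0=NOT 1=0 G2=G2&G0=0&1=0 -> 000
Step 4: G0=NOT G0=NOT 0=1 G1=NOT G0=NOT 0=1 G2=G2&G0=0&0=0 -> 110

110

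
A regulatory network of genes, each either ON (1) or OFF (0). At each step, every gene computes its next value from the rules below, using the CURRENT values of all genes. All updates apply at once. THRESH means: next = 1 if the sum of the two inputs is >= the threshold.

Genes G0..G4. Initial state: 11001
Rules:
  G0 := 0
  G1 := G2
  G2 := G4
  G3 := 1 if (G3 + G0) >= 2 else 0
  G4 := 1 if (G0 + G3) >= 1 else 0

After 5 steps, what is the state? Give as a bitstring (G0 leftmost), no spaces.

Step 1: G0=0(const) G1=G2=0 G2=G4=1 G3=(0+1>=2)=0 G4=(1+0>=1)=1 -> 00101
Step 2: G0=0(const) G1=G2=1 G2=G4=1 G3=(0+0>=2)=0 G4=(0+0>=1)=0 -> 01100
Step 3: G0=0(const) G1=G2=1 G2=G4=0 G3=(0+0>=2)=0 G4=(0+0>=1)=0 -> 01000
Step 4: G0=0(const) G1=G2=0 G2=G4=0 G3=(0+0>=2)=0 G4=(0+0>=1)=0 -> 00000
Step 5: G0=0(const) G1=G2=0 G2=G4=0 G3=(0+0>=2)=0 G4=(0+0>=1)=0 -> 00000

00000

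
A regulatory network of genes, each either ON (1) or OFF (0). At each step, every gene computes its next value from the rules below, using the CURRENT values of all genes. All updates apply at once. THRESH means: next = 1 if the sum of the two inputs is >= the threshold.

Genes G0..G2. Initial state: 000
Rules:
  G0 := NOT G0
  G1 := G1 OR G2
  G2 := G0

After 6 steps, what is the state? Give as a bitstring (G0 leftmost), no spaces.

Step 1: G0=NOT G0=NOT 0=1 G1=G1|G2=0|0=0 G2=G0=0 -> 100
Step 2: G0=NOT G0=NOT 1=0 G1=G1|G2=0|0=0 G2=G0=1 -> 001
Step 3: G0=NOT G0=NOT 0=1 G1=G1|G2=0|1=1 G2=G0=0 -> 110
Step 4: G0=NOT G0=NOT 1=0 G1=G1|G2=1|0=1 G2=G0=1 -> 011
Step 5: G0=NOT G0=NOT 0=1 G1=G1|G2=1|1=1 G2=G0=0 -> 110
Step 6: G0=NOT G0=NOT 1=0 G1=G1|G2=1|0=1 G2=G0=1 -> 011

011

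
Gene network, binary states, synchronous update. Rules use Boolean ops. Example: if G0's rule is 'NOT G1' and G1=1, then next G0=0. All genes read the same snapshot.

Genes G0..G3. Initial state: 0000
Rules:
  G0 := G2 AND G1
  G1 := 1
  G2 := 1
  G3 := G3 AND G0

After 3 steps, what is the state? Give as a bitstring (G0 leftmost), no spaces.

Step 1: G0=G2&G1=0&0=0 G1=1(const) G2=1(const) G3=G3&G0=0&0=0 -> 0110
Step 2: G0=G2&G1=1&1=1 G1=1(const) G2=1(const) G3=G3&G0=0&0=0 -> 1110
Step 3: G0=G2&G1=1&1=1 G1=1(const) G2=1(const) G3=G3&G0=0&1=0 -> 1110

1110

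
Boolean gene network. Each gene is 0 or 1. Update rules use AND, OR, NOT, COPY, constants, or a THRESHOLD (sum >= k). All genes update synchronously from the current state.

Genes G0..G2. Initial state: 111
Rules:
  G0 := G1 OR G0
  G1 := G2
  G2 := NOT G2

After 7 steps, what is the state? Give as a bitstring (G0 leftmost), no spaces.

Step 1: G0=G1|G0=1|1=1 G1=G2=1 G2=NOT G2=NOT 1=0 -> 110
Step 2: G0=G1|G0=1|1=1 G1=G2=0 G2=NOT G2=NOT 0=1 -> 101
Step 3: G0=G1|G0=0|1=1 G1=G2=1 G2=NOT G2=NOT 1=0 -> 110
Step 4: G0=G1|G0=1|1=1 G1=G2=0 G2=NOT G2=NOT 0=1 -> 101
Step 5: G0=G1|G0=0|1=1 G1=G2=1 G2=NOT G2=NOT 1=0 -> 110
Step 6: G0=G1|G0=1|1=1 G1=G2=0 G2=NOT G2=NOT 0=1 -> 101
Step 7: G0=G1|G0=0|1=1 G1=G2=1 G2=NOT G2=NOT 1=0 -> 110

110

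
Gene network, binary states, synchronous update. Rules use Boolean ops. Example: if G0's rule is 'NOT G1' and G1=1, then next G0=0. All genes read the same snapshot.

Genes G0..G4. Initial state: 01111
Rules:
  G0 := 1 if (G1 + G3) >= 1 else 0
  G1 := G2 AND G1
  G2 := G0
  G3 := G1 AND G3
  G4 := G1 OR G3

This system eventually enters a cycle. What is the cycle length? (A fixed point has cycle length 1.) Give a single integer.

Answer: 1

Derivation:
Step 0: 01111
Step 1: G0=(1+1>=1)=1 G1=G2&G1=1&1=1 G2=G0=0 G3=G1&G3=1&1=1 G4=G1|G3=1|1=1 -> 11011
Step 2: G0=(1+1>=1)=1 G1=G2&G1=0&1=0 G2=G0=1 G3=G1&G3=1&1=1 G4=G1|G3=1|1=1 -> 10111
Step 3: G0=(0+1>=1)=1 G1=G2&G1=1&0=0 G2=G0=1 G3=G1&G3=0&1=0 G4=G1|G3=0|1=1 -> 10101
Step 4: G0=(0+0>=1)=0 G1=G2&G1=1&0=0 G2=G0=1 G3=G1&G3=0&0=0 G4=G1|G3=0|0=0 -> 00100
Step 5: G0=(0+0>=1)=0 G1=G2&G1=1&0=0 G2=G0=0 G3=G1&G3=0&0=0 G4=G1|G3=0|0=0 -> 00000
Step 6: G0=(0+0>=1)=0 G1=G2&G1=0&0=0 G2=G0=0 G3=G1&G3=0&0=0 G4=G1|G3=0|0=0 -> 00000
State from step 6 equals state from step 5 -> cycle length 1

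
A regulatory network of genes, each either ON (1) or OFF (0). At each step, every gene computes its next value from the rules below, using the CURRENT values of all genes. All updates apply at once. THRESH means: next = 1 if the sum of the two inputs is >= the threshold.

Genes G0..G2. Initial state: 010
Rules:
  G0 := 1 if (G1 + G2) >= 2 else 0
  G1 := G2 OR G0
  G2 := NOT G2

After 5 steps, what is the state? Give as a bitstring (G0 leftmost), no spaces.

Step 1: G0=(1+0>=2)=0 G1=G2|G0=0|0=0 G2=NOT G2=NOT 0=1 -> 001
Step 2: G0=(0+1>=2)=0 G1=G2|G0=1|0=1 G2=NOT G2=NOT 1=0 -> 010
Step 3: G0=(1+0>=2)=0 G1=G2|G0=0|0=0 G2=NOT G2=NOT 0=1 -> 001
Step 4: G0=(0+1>=2)=0 G1=G2|G0=1|0=1 G2=NOT G2=NOT 1=0 -> 010
Step 5: G0=(1+0>=2)=0 G1=G2|G0=0|0=0 G2=NOT G2=NOT 0=1 -> 001

001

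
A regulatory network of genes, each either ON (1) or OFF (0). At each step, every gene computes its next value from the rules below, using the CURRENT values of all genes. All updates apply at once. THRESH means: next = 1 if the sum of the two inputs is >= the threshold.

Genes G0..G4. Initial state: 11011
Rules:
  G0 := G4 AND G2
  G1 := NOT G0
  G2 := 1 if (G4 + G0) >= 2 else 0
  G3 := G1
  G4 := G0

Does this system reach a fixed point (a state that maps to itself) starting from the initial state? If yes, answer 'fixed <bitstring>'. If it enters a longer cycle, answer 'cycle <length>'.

Step 0: 11011
Step 1: G0=G4&G2=1&0=0 G1=NOT G0=NOT 1=0 G2=(1+1>=2)=1 G3=G1=1 G4=G0=1 -> 00111
Step 2: G0=G4&G2=1&1=1 G1=NOT G0=NOT 0=1 G2=(1+0>=2)=0 G3=G1=0 G4=G0=0 -> 11000
Step 3: G0=G4&G2=0&0=0 G1=NOT G0=NOT 1=0 G2=(0+1>=2)=0 G3=G1=1 G4=G0=1 -> 00011
Step 4: G0=G4&G2=1&0=0 G1=NOT G0=NOT 0=1 G2=(1+0>=2)=0 G3=G1=0 G4=G0=0 -> 01000
Step 5: G0=G4&G2=0&0=0 G1=NOT G0=NOT 0=1 G2=(0+0>=2)=0 G3=G1=1 G4=G0=0 -> 01010
Step 6: G0=G4&G2=0&0=0 G1=NOT G0=NOT 0=1 G2=(0+0>=2)=0 G3=G1=1 G4=G0=0 -> 01010
Fixed point reached at step 5: 01010

Answer: fixed 01010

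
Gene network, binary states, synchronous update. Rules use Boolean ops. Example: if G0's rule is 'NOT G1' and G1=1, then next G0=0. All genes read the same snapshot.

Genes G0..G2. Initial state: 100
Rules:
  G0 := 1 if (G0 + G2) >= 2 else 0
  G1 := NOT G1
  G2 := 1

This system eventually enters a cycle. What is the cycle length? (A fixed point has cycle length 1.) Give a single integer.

Step 0: 100
Step 1: G0=(1+0>=2)=0 G1=NOT G1=NOT 0=1 G2=1(const) -> 011
Step 2: G0=(0+1>=2)=0 G1=NOT G1=NOT 1=0 G2=1(const) -> 001
Step 3: G0=(0+1>=2)=0 G1=NOT G1=NOT 0=1 G2=1(const) -> 011
State from step 3 equals state from step 1 -> cycle length 2

Answer: 2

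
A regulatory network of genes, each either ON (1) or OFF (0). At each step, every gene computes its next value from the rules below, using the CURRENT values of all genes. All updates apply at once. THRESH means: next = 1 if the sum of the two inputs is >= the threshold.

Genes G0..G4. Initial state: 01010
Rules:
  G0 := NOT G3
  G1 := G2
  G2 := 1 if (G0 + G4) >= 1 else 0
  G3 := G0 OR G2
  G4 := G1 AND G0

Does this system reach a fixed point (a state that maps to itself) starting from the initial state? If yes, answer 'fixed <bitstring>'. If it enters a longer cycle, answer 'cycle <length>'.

Step 0: 01010
Step 1: G0=NOT G3=NOT 1=0 G1=G2=0 G2=(0+0>=1)=0 G3=G0|G2=0|0=0 G4=G1&G0=1&0=0 -> 00000
Step 2: G0=NOT G3=NOT 0=1 G1=G2=0 G2=(0+0>=1)=0 G3=G0|G2=0|0=0 G4=G1&G0=0&0=0 -> 10000
Step 3: G0=NOT G3=NOT 0=1 G1=G2=0 G2=(1+0>=1)=1 G3=G0|G2=1|0=1 G4=G1&G0=0&1=0 -> 10110
Step 4: G0=NOT G3=NOT 1=0 G1=G2=1 G2=(1+0>=1)=1 G3=G0|G2=1|1=1 G4=G1&G0=0&1=0 -> 01110
Step 5: G0=NOT G3=NOT 1=0 G1=G2=1 G2=(0+0>=1)=0 G3=G0|G2=0|1=1 G4=G1&G0=1&0=0 -> 01010
Cycle of length 5 starting at step 0 -> no fixed point

Answer: cycle 5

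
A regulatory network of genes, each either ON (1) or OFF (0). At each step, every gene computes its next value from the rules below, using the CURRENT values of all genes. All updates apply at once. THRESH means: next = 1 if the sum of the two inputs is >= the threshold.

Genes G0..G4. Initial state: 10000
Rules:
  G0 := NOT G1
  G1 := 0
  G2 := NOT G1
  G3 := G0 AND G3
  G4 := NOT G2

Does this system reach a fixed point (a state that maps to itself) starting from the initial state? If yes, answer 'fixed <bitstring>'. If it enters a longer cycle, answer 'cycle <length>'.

Answer: fixed 10100

Derivation:
Step 0: 10000
Step 1: G0=NOT G1=NOT 0=1 G1=0(const) G2=NOT G1=NOT 0=1 G3=G0&G3=1&0=0 G4=NOT G2=NOT 0=1 -> 10101
Step 2: G0=NOT G1=NOT 0=1 G1=0(const) G2=NOT G1=NOT 0=1 G3=G0&G3=1&0=0 G4=NOT G2=NOT 1=0 -> 10100
Step 3: G0=NOT G1=NOT 0=1 G1=0(const) G2=NOT G1=NOT 0=1 G3=G0&G3=1&0=0 G4=NOT G2=NOT 1=0 -> 10100
Fixed point reached at step 2: 10100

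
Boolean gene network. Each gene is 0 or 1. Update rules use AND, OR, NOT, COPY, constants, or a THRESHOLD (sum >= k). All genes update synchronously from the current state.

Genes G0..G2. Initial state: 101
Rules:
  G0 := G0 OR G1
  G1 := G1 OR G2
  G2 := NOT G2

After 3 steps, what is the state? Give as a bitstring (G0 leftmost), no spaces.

Step 1: G0=G0|G1=1|0=1 G1=G1|G2=0|1=1 G2=NOT G2=NOT 1=0 -> 110
Step 2: G0=G0|G1=1|1=1 G1=G1|G2=1|0=1 G2=NOT G2=NOT 0=1 -> 111
Step 3: G0=G0|G1=1|1=1 G1=G1|G2=1|1=1 G2=NOT G2=NOT 1=0 -> 110

110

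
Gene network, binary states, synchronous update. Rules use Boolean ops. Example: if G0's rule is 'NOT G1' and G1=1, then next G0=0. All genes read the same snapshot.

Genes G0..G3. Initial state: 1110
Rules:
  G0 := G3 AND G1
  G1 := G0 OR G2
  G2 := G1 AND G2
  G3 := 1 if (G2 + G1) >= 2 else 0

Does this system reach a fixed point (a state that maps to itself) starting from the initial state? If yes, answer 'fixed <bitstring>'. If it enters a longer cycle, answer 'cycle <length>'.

Answer: fixed 1111

Derivation:
Step 0: 1110
Step 1: G0=G3&G1=0&1=0 G1=G0|G2=1|1=1 G2=G1&G2=1&1=1 G3=(1+1>=2)=1 -> 0111
Step 2: G0=G3&G1=1&1=1 G1=G0|G2=0|1=1 G2=G1&G2=1&1=1 G3=(1+1>=2)=1 -> 1111
Step 3: G0=G3&G1=1&1=1 G1=G0|G2=1|1=1 G2=G1&G2=1&1=1 G3=(1+1>=2)=1 -> 1111
Fixed point reached at step 2: 1111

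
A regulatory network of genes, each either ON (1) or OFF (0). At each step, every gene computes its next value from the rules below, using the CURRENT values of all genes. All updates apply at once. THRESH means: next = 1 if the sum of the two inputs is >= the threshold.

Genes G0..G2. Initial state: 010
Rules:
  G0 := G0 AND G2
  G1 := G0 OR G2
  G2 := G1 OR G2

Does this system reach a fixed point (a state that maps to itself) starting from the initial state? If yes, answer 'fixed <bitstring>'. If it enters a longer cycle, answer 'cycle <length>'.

Answer: fixed 011

Derivation:
Step 0: 010
Step 1: G0=G0&G2=0&0=0 G1=G0|G2=0|0=0 G2=G1|G2=1|0=1 -> 001
Step 2: G0=G0&G2=0&1=0 G1=G0|G2=0|1=1 G2=G1|G2=0|1=1 -> 011
Step 3: G0=G0&G2=0&1=0 G1=G0|G2=0|1=1 G2=G1|G2=1|1=1 -> 011
Fixed point reached at step 2: 011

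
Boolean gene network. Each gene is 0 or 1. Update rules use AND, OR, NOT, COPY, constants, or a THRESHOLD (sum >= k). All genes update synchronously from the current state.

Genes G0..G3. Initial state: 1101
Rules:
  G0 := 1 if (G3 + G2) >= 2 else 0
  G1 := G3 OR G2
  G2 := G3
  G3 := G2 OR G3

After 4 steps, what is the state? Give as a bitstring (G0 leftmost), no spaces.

Step 1: G0=(1+0>=2)=0 G1=G3|G2=1|0=1 G2=G3=1 G3=G2|G3=0|1=1 -> 0111
Step 2: G0=(1+1>=2)=1 G1=G3|G2=1|1=1 G2=G3=1 G3=G2|G3=1|1=1 -> 1111
Step 3: G0=(1+1>=2)=1 G1=G3|G2=1|1=1 G2=G3=1 G3=G2|G3=1|1=1 -> 1111
Step 4: G0=(1+1>=2)=1 G1=G3|G2=1|1=1 G2=G3=1 G3=G2|G3=1|1=1 -> 1111

1111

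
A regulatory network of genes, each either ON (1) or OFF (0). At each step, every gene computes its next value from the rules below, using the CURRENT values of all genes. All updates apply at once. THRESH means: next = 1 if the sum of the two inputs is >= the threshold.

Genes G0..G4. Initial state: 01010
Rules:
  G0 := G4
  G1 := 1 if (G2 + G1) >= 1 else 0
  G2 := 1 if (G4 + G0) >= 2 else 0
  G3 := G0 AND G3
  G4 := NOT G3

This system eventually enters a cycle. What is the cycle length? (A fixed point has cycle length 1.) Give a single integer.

Step 0: 01010
Step 1: G0=G4=0 G1=(0+1>=1)=1 G2=(0+0>=2)=0 G3=G0&G3=0&1=0 G4=NOT G3=NOT 1=0 -> 01000
Step 2: G0=G4=0 G1=(0+1>=1)=1 G2=(0+0>=2)=0 G3=G0&G3=0&0=0 G4=NOT G3=NOT 0=1 -> 01001
Step 3: G0=G4=1 G1=(0+1>=1)=1 G2=(1+0>=2)=0 G3=G0&G3=0&0=0 G4=NOT G3=NOT 0=1 -> 11001
Step 4: G0=G4=1 G1=(0+1>=1)=1 G2=(1+1>=2)=1 G3=G0&G3=1&0=0 G4=NOT G3=NOT 0=1 -> 11101
Step 5: G0=G4=1 G1=(1+1>=1)=1 G2=(1+1>=2)=1 G3=G0&G3=1&0=0 G4=NOT G3=NOT 0=1 -> 11101
State from step 5 equals state from step 4 -> cycle length 1

Answer: 1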